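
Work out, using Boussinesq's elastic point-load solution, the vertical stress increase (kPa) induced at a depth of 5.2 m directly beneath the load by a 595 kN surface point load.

Boussinesq vertical stress below a point load on an elastic half-space:
Δσ_z = 3P/(2πz²) · [1 + (r/z)²]^(−5/2)
r/z = 0/5.2 = 0; [1+(r/z)²]^(−5/2) = 1.
Δσ_z = 3×595/(2π×5.2²) × 1 = 10.506 × 1 = 10.51 kPa

Δσ_z ≈ 10.5 kPa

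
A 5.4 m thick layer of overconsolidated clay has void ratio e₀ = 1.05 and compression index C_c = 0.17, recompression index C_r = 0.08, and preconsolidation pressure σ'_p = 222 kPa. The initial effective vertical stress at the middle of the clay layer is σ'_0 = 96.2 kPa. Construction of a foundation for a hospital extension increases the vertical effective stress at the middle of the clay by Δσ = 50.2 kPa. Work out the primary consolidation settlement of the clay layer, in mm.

Final effective stress: σ'_f = 96.2 + 50.2 = 146.4 kPa.
σ'_f = 146.4 ≤ σ'_p = 222 kPa, so the clay remains overconsolidated and only the recompression index applies:
S_c = C_r·H/(1+e₀)·log₁₀(σ'_f/σ'_0) = 0.08×5.4/2.05×log₁₀(146.4/96.2)
    = 0.21073 × 0.18237 = 0.03843 m

S_c ≈ 38.4 mm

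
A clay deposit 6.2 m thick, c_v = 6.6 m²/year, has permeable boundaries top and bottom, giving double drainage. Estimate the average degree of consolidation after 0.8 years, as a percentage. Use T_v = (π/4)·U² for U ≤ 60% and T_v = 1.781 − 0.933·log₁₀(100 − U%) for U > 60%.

Drainage path length: H_d = H/2 = 3.1 m (double drainage).
T_v = c_v·t/H_d² = 6.6×0.8/3.1² = 0.54943.
T_v = 0.54943 corresponds to the U > 60% branch:
U = 1 − 10^((1.781 − T_v)/0.933)/100 = 0.7911

U ≈ 79.1 %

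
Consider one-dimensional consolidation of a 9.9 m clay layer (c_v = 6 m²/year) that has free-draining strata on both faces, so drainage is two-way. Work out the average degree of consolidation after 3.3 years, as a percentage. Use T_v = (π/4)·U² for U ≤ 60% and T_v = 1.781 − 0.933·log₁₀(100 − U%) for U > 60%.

U ≈ 89 %

Drainage path length: H_d = H/2 = 4.95 m (double drainage).
T_v = c_v·t/H_d² = 6×3.3/4.95² = 0.80808.
T_v = 0.80808 corresponds to the U > 60% branch:
U = 1 − 10^((1.781 − T_v)/0.933)/100 = 0.8896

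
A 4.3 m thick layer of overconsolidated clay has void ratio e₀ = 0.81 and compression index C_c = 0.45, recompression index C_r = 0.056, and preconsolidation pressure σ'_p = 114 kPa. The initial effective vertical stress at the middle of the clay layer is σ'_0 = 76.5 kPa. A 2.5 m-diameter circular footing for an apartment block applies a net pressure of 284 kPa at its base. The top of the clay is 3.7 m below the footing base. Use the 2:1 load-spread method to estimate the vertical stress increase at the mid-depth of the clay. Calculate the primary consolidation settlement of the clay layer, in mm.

Mid-depth of clay below the footing base: z = 3.7 + 4.3/2 = 5.85 m.
Stress increase at mid-clay by the 2:1 spreading method:
Δσ ≈ qD²/(D+z)² = 284×2.5²/(2.5+5.85)² = 25.458 kPa
Final effective stress: σ'_f = 76.5 + 25.458 = 101.96 kPa.
σ'_f = 101.96 ≤ σ'_p = 114 kPa, so the clay remains overconsolidated and only the recompression index applies:
S_c = C_r·H/(1+e₀)·log₁₀(σ'_f/σ'_0) = 0.056×4.3/1.81×log₁₀(101.96/76.5)
    = 0.13304 × 0.12477 = 0.0166 m

S_c ≈ 16.6 mm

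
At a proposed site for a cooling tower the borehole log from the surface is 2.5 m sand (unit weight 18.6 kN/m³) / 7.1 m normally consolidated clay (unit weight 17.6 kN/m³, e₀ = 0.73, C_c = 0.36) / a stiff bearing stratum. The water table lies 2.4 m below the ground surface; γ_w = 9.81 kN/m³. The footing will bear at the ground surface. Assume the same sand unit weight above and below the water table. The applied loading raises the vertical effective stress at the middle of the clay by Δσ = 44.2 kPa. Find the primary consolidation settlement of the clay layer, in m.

S_c ≈ 0.303 m

Mid-depth of clay below the ground surface: z = 2.5 + 7.1/2 = 6.05 m.
Total vertical stress at mid-clay: σ_v = 18.6×2.5 + 17.6×3.55 = 108.98 kPa.
Pore pressure: u = 9.81×(6.05 − 2.4) = 35.806 kPa.
Initial effective stress: σ'_0 = σ_v − u = 108.98 − 35.806 = 73.174 kPa.
Final effective stress: σ'_f = σ'_0 + Δσ = 73.174 + 44.2 = 117.37 kPa.
Normally consolidated clay, so the full stress increment lies on the virgin compression line:
S_c = C_c·H/(1+e₀)·log₁₀(σ'_f/σ'_0) = 0.36×7.1/(1+0.73)×log₁₀(117.37/73.174)
    = 1.4775 × 0.2052 = 0.3032 m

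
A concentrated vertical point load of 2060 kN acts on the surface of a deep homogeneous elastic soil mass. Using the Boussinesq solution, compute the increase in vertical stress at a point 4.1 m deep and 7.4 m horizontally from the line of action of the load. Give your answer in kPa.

Δσ_z ≈ 1.56 kPa

Boussinesq vertical stress below a point load on an elastic half-space:
Δσ_z = 3P/(2πz²) · [1 + (r/z)²]^(−5/2)
r/z = 7.4/4.1 = 1.8049; [1+(r/z)²]^(−5/2) = 0.026736.
Δσ_z = 3×2060/(2π×4.1²) × 0.026736 = 58.511 × 0.026736 = 1.564 kPa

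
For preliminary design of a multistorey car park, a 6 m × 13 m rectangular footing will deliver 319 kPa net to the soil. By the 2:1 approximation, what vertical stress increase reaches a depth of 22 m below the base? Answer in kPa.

By the 2:1 method the load spreads at 1 horizontal : 2 vertical, so at depth z the loaded area has grown by z in each plan dimension:
Δσ = qBL/((B+z)(L+z)) = 319×6×13/((6+22)(13+22)) = 25.39 kPa

Δσ_z ≈ 25.4 kPa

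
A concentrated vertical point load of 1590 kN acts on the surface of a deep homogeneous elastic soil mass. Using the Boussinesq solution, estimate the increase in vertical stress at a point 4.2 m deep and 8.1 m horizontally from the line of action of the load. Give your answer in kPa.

Δσ_z ≈ 0.889 kPa

Boussinesq vertical stress below a point load on an elastic half-space:
Δσ_z = 3P/(2πz²) · [1 + (r/z)²]^(−5/2)
r/z = 8.1/4.2 = 1.9286; [1+(r/z)²]^(−5/2) = 0.020667.
Δσ_z = 3×1590/(2π×4.2²) × 0.020667 = 43.037 × 0.020667 = 0.8894 kPa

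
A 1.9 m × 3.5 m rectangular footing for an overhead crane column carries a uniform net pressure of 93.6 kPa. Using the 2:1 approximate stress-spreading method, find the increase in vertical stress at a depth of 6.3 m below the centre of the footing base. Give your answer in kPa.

Δσ_z ≈ 7.75 kPa

By the 2:1 method the load spreads at 1 horizontal : 2 vertical, so at depth z the loaded area has grown by z in each plan dimension:
Δσ = qBL/((B+z)(L+z)) = 93.6×1.9×3.5/((1.9+6.3)(3.5+6.3)) = 7.7456 kPa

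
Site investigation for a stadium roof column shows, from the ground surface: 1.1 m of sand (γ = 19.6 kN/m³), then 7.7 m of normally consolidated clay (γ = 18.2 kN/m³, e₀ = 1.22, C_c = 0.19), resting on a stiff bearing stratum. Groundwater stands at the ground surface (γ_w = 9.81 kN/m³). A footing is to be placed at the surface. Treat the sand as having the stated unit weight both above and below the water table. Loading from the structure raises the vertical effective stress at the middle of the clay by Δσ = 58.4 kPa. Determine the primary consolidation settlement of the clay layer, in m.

S_c ≈ 0.245 m

Mid-depth of clay below the ground surface: z = 1.1 + 7.7/2 = 4.95 m.
Total vertical stress at mid-clay: σ_v = 19.6×1.1 + 18.2×3.85 = 91.63 kPa.
Pore pressure: u = 9.81×(4.95 − 0) = 48.56 kPa.
Initial effective stress: σ'_0 = σ_v − u = 91.63 − 48.56 = 43.07 kPa.
Final effective stress: σ'_f = σ'_0 + Δσ = 43.07 + 58.4 = 101.47 kPa.
Normally consolidated clay, so the full stress increment lies on the virgin compression line:
S_c = C_c·H/(1+e₀)·log₁₀(σ'_f/σ'_0) = 0.19×7.7/(1+1.22)×log₁₀(101.47/43.07)
    = 0.65901 × 0.37216 = 0.2453 m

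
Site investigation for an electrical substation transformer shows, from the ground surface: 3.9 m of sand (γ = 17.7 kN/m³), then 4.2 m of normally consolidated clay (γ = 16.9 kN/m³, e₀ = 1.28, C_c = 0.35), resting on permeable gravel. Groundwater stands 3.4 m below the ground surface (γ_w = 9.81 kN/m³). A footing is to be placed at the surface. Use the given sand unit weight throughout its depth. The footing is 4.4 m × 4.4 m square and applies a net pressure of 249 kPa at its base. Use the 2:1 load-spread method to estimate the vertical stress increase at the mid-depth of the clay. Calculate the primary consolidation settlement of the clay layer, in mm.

S_c ≈ 125 mm

Mid-depth of clay below the ground surface: z = 3.9 + 4.2/2 = 6 m.
Total vertical stress at mid-clay: σ_v = 17.7×3.9 + 16.9×2.1 = 104.52 kPa.
Pore pressure: u = 9.81×(6 − 3.4) = 25.506 kPa.
Initial effective stress: σ'_0 = σ_v − u = 104.52 − 25.506 = 79.014 kPa.
Stress increase at mid-clay by the 2:1 spreading method:
Δσ = qBL/((B+z)(L+z)) = 249×4.4×4.4/((4.4+6)(4.4+6)) = 44.57 kPa
Final effective stress: σ'_f = σ'_0 + Δσ = 79.014 + 44.57 = 123.58 kPa.
Normally consolidated clay, so the full stress increment lies on the virgin compression line:
S_c = C_c·H/(1+e₀)·log₁₀(σ'_f/σ'_0) = 0.35×4.2/(1+1.28)×log₁₀(123.58/79.014)
    = 0.64474 × 0.19424 = 0.1252 m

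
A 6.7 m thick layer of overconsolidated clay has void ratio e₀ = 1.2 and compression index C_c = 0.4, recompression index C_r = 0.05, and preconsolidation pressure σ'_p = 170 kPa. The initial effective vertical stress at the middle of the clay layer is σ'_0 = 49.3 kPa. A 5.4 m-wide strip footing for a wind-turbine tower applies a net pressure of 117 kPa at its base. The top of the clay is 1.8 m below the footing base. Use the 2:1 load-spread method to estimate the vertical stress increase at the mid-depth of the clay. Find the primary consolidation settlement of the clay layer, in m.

Mid-depth of clay below the footing base: z = 1.8 + 6.7/2 = 5.15 m.
Stress increase at mid-clay by the 2:1 spreading method:
Δσ = qB/(B+z) = 117×5.4/(5.4+5.15) = 59.886 kPa
Final effective stress: σ'_f = 49.3 + 59.886 = 109.19 kPa.
σ'_f = 109.19 ≤ σ'_p = 170 kPa, so the clay remains overconsolidated and only the recompression index applies:
S_c = C_r·H/(1+e₀)·log₁₀(σ'_f/σ'_0) = 0.05×6.7/2.2×log₁₀(109.19/49.3)
    = 0.15228 × 0.34534 = 0.05259 m

S_c ≈ 0.0526 m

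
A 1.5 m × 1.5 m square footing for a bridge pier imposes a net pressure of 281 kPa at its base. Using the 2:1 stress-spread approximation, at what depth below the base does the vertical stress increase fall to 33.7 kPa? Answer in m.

z ≈ 2.83 m

2:1 spreading — at depth z the loaded area has grown by z in each plan dimension:
qB²/(B+z)² = Δσ_z ⇒ z = B(√(q/Δσ_z) − 1) = 1.5×(√(281/33.7) − 1) = 2.831 m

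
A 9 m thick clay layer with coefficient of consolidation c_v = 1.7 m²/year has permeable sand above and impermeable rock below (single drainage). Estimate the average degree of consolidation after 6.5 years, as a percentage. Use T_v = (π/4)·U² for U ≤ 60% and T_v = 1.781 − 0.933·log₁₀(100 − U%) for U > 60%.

U ≈ 41.7 %

Drainage path length: H_d = H = 9 m (single drainage).
T_v = c_v·t/H_d² = 1.7×6.5/9² = 0.13642.
T_v = 0.13642 corresponds to the U ≤ 60% branch:
U = √(4T_v/π) = 0.4168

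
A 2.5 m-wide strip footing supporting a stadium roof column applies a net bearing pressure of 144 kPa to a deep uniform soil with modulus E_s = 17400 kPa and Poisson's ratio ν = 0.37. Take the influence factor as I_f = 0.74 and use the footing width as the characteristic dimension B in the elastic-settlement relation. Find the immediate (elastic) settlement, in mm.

S_e ≈ 13.2 mm

Immediate (elastic) settlement: S_e = q·B·(1−ν²)/E_s · I_f.
S_e = 144 × 2.5 × (1 − 0.37²) / 17400 × 0.74
    = 144 × 2.5 × 0.8631 / 17400 × 0.74
    = 0.01321 m = 13.21 mm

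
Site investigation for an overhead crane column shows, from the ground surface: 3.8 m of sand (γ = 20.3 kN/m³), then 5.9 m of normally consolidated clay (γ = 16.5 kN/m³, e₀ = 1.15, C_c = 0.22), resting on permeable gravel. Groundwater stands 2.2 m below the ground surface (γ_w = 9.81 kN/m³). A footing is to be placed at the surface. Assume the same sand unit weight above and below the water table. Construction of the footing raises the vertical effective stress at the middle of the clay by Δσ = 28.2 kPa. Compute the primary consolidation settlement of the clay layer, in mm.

S_c ≈ 78.2 mm

Mid-depth of clay below the ground surface: z = 3.8 + 5.9/2 = 6.75 m.
Total vertical stress at mid-clay: σ_v = 20.3×3.8 + 16.5×2.95 = 125.81 kPa.
Pore pressure: u = 9.81×(6.75 − 2.2) = 44.636 kPa.
Initial effective stress: σ'_0 = σ_v − u = 125.81 − 44.636 = 81.174 kPa.
Final effective stress: σ'_f = σ'_0 + Δσ = 81.174 + 28.2 = 109.37 kPa.
Normally consolidated clay, so the full stress increment lies on the virgin compression line:
S_c = C_c·H/(1+e₀)·log₁₀(σ'_f/σ'_0) = 0.22×5.9/(1+1.15)×log₁₀(109.37/81.174)
    = 0.60372 × 0.12948 = 0.07817 m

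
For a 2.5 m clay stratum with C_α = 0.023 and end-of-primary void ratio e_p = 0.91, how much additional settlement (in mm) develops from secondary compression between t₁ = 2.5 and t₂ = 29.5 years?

S_s ≈ 32.3 mm

Secondary compression: S_s = C_α·H/(1+e_p)·log₁₀(t₂/t₁)
S_s = 0.023×2.5/(1+0.91)×log₁₀(29.5/2.5)
    = 0.0301 × 1.072 = 0.03227 m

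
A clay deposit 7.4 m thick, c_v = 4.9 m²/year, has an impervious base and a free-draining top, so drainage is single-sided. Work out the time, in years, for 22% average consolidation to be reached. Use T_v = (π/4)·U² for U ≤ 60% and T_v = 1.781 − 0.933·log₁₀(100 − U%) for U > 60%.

Drainage path length: H_d = H = 7.4 m (single drainage).
U ≤ 60%: T_v = (π/4)·U² = (π/4)×0.22² = 0.038013.
t = T_v·H_d²/c_v = 0.038013×7.4²/4.9 = 0.4248 years.

t ≈ 0.425 years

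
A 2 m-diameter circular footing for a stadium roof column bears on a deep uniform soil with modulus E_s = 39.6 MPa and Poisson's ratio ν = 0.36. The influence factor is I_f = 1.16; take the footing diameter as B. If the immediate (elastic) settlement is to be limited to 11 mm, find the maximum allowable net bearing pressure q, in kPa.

E_s = 39.6 MPa = 39600 kPa.
S_e = q·B·(1−ν²)/E_s · I_f  ⇒  q = S_e·E_s / (B·(1−ν²)·I_f).
q = 0.011 × 39600 / (2 × 0.8704 × 1.16) = 215.7 kPa

q ≈ 216 kPa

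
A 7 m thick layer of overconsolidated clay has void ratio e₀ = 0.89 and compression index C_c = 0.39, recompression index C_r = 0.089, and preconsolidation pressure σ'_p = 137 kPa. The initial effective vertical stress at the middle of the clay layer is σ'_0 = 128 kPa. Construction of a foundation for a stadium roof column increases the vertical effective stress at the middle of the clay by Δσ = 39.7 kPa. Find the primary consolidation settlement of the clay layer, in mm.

S_c ≈ 137 mm

Final effective stress: σ'_f = 128 + 39.7 = 167.7 kPa.
σ'_f = 167.7 > σ'_p = 137 kPa, so the stress path crosses the preconsolidation pressure — recompression up to σ'_p, then virgin compression beyond:
S_c = H/(1+e₀)·[C_r·log₁₀(σ'_p/σ'_0) + C_c·log₁₀(σ'_f/σ'_p)]
    = 7/1.89 × [0.089×log₁₀(137/128) + 0.39×log₁₀(167.7/137)]
    = 3.7037 × [0.0026264 + 0.034247] = 0.1366 m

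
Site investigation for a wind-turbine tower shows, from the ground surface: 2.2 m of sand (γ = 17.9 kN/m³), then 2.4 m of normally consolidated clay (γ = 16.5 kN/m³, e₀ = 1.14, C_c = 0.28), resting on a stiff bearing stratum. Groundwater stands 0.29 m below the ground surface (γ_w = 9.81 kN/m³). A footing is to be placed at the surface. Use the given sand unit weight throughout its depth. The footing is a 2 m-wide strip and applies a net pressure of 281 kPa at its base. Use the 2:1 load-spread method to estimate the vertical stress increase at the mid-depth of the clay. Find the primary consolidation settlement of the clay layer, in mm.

Mid-depth of clay below the ground surface: z = 2.2 + 2.4/2 = 3.4 m.
Total vertical stress at mid-clay: σ_v = 17.9×2.2 + 16.5×1.2 = 59.18 kPa.
Pore pressure: u = 9.81×(3.4 − 0.29) = 30.509 kPa.
Initial effective stress: σ'_0 = σ_v − u = 59.18 − 30.509 = 28.671 kPa.
Stress increase at mid-clay by the 2:1 spreading method:
Δσ = qB/(B+z) = 281×2/(2+3.4) = 104.07 kPa
Final effective stress: σ'_f = σ'_0 + Δσ = 28.671 + 104.07 = 132.74 kPa.
Normally consolidated clay, so the full stress increment lies on the virgin compression line:
S_c = C_c·H/(1+e₀)·log₁₀(σ'_f/σ'_0) = 0.28×2.4/(1+1.14)×log₁₀(132.74/28.671)
    = 0.31402 × 0.66556 = 0.209 m

S_c ≈ 209 mm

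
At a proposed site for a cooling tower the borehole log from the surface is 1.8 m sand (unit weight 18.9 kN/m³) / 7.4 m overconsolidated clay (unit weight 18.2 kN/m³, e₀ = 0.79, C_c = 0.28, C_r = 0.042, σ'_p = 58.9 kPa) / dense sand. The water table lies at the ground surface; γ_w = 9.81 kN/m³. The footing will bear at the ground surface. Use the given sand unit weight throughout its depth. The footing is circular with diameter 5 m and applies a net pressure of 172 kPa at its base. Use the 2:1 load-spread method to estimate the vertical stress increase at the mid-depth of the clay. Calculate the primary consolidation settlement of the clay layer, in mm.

Mid-depth of clay below the ground surface: z = 1.8 + 7.4/2 = 5.5 m.
Total vertical stress at mid-clay: σ_v = 18.9×1.8 + 18.2×3.7 = 101.36 kPa.
Pore pressure: u = 9.81×(5.5 − 0) = 53.955 kPa.
Initial effective stress: σ'_0 = σ_v − u = 101.36 − 53.955 = 47.405 kPa.
Stress increase at mid-clay by the 2:1 spreading method:
Δσ ≈ qD²/(D+z)² = 172×5²/(5+5.5)² = 39.002 kPa
Final effective stress: σ'_f = 47.405 + 39.002 = 86.407 kPa.
σ'_f = 86.407 > σ'_p = 58.9 kPa, so the stress path crosses the preconsolidation pressure — recompression up to σ'_p, then virgin compression beyond:
S_c = H/(1+e₀)·[C_r·log₁₀(σ'_p/σ'_0) + C_c·log₁₀(σ'_f/σ'_p)]
    = 7.4/1.79 × [0.042×log₁₀(58.9/47.405) + 0.28×log₁₀(86.407/58.9)]
    = 4.1341 × [0.0039602 + 0.046601] = 0.209 m

S_c ≈ 209 mm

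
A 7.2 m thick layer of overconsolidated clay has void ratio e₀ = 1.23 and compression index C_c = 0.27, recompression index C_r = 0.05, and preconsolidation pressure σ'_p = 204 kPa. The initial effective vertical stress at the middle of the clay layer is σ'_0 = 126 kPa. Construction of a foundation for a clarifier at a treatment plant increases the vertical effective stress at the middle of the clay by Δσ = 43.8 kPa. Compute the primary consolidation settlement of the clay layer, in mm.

Final effective stress: σ'_f = 126 + 43.8 = 169.8 kPa.
σ'_f = 169.8 ≤ σ'_p = 204 kPa, so the clay remains overconsolidated and only the recompression index applies:
S_c = C_r·H/(1+e₀)·log₁₀(σ'_f/σ'_0) = 0.05×7.2/2.23×log₁₀(169.8/126)
    = 0.16143 × 0.12957 = 0.02092 m

S_c ≈ 20.9 mm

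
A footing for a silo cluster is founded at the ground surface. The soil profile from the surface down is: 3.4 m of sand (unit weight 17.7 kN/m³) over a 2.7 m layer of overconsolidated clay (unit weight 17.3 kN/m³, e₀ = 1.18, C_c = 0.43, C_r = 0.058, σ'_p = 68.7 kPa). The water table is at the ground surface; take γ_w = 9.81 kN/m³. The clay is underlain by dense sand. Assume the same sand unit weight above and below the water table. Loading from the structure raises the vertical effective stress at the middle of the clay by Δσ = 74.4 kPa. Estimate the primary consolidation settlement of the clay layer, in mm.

S_c ≈ 131 mm

Mid-depth of clay below the ground surface: z = 3.4 + 2.7/2 = 4.75 m.
Total vertical stress at mid-clay: σ_v = 17.7×3.4 + 17.3×1.35 = 83.535 kPa.
Pore pressure: u = 9.81×(4.75 − 0) = 46.598 kPa.
Initial effective stress: σ'_0 = σ_v − u = 83.535 − 46.598 = 36.937 kPa.
Final effective stress: σ'_f = 36.937 + 74.4 = 111.34 kPa.
σ'_f = 111.34 > σ'_p = 68.7 kPa, so the stress path crosses the preconsolidation pressure — recompression up to σ'_p, then virgin compression beyond:
S_c = H/(1+e₀)·[C_r·log₁₀(σ'_p/σ'_0) + C_c·log₁₀(σ'_f/σ'_p)]
    = 2.7/2.18 × [0.058×log₁₀(68.7/36.937) + 0.43×log₁₀(111.34/68.7)]
    = 1.2385 × [0.015631 + 0.090169] = 0.131 m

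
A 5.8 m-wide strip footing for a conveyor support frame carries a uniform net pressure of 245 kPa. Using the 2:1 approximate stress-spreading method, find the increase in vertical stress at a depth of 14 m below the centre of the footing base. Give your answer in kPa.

By the 2:1 method the load spreads at 1 horizontal : 2 vertical, so at depth z the loaded area has grown by z in each plan dimension:
Δσ = qB/(B+z) = 245×5.8/(5.8+14) = 71.768 kPa

Δσ_z ≈ 71.8 kPa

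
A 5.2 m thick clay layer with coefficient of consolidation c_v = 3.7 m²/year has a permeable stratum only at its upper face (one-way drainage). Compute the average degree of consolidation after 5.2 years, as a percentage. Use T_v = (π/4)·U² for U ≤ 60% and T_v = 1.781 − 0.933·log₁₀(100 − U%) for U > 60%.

U ≈ 86 %

Drainage path length: H_d = H = 5.2 m (single drainage).
T_v = c_v·t/H_d² = 3.7×5.2/5.2² = 0.71154.
T_v = 0.71154 corresponds to the U > 60% branch:
U = 1 − 10^((1.781 − T_v)/0.933)/100 = 0.86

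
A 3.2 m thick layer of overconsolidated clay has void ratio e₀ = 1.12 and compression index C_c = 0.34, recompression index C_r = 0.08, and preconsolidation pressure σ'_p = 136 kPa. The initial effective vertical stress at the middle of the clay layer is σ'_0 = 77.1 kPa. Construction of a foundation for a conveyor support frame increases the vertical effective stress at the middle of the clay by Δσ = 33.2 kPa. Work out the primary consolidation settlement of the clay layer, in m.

Final effective stress: σ'_f = 77.1 + 33.2 = 110.3 kPa.
σ'_f = 110.3 ≤ σ'_p = 136 kPa, so the clay remains overconsolidated and only the recompression index applies:
S_c = C_r·H/(1+e₀)·log₁₀(σ'_f/σ'_0) = 0.08×3.2/2.12×log₁₀(110.3/77.1)
    = 0.12075 × 0.15552 = 0.01878 m

S_c ≈ 0.0188 m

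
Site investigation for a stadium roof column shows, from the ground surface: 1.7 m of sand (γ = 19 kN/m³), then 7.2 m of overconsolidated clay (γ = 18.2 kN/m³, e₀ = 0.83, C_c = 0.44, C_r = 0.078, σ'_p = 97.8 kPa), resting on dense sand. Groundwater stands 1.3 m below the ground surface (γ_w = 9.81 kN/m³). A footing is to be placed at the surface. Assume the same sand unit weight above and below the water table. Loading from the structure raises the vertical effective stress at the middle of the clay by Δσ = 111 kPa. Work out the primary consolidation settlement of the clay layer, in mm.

Mid-depth of clay below the ground surface: z = 1.7 + 7.2/2 = 5.3 m.
Total vertical stress at mid-clay: σ_v = 19×1.7 + 18.2×3.6 = 97.82 kPa.
Pore pressure: u = 9.81×(5.3 − 1.3) = 39.24 kPa.
Initial effective stress: σ'_0 = σ_v − u = 97.82 − 39.24 = 58.58 kPa.
Final effective stress: σ'_f = 58.58 + 111 = 169.58 kPa.
σ'_f = 169.58 > σ'_p = 97.8 kPa, so the stress path crosses the preconsolidation pressure — recompression up to σ'_p, then virgin compression beyond:
S_c = H/(1+e₀)·[C_r·log₁₀(σ'_p/σ'_0) + C_c·log₁₀(σ'_f/σ'_p)]
    = 7.2/1.83 × [0.078×log₁₀(97.8/58.58) + 0.44×log₁₀(169.58/97.8)]
    = 3.9344 × [0.017362 + 0.10518] = 0.4821 m

S_c ≈ 482 mm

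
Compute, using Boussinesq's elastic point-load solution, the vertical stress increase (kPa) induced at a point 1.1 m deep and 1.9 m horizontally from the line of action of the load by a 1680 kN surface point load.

Boussinesq vertical stress below a point load on an elastic half-space:
Δσ_z = 3P/(2πz²) · [1 + (r/z)²]^(−5/2)
r/z = 1.9/1.1 = 1.7273; [1+(r/z)²]^(−5/2) = 0.031575.
Δσ_z = 3×1680/(2π×1.1²) × 0.031575 = 662.93 × 0.031575 = 20.93 kPa

Δσ_z ≈ 20.9 kPa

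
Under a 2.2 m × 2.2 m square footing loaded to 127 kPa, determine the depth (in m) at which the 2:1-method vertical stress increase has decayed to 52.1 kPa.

2:1 spreading — at depth z the loaded area has grown by z in each plan dimension:
qB²/(B+z)² = Δσ_z ⇒ z = B(√(q/Δσ_z) − 1) = 2.2×(√(127/52.1) − 1) = 1.235 m

z ≈ 1.23 m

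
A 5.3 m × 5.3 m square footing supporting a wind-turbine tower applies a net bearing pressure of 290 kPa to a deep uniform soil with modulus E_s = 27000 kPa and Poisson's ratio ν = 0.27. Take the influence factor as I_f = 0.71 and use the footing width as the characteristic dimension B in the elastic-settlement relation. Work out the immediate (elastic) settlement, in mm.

S_e ≈ 37.5 mm

Immediate (elastic) settlement: S_e = q·B·(1−ν²)/E_s · I_f.
S_e = 290 × 5.3 × (1 − 0.27²) / 27000 × 0.71
    = 290 × 5.3 × 0.9271 / 27000 × 0.71
    = 0.03747 m = 37.47 mm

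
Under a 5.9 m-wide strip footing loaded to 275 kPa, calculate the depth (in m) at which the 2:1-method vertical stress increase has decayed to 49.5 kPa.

z ≈ 26.9 m

2:1 spreading — at depth z the loaded area has grown by z in each plan dimension:
qB/(B+z) = Δσ_z ⇒ z = qB/Δσ_z − B = 275×5.9/49.5 − 5.9 = 26.88 m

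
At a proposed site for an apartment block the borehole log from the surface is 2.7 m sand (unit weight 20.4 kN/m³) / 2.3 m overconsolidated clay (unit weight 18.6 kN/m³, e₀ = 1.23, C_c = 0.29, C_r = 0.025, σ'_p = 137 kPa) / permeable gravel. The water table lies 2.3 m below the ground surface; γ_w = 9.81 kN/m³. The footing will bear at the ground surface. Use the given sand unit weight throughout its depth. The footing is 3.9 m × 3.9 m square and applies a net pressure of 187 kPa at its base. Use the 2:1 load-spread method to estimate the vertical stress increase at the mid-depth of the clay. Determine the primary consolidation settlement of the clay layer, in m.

S_c ≈ 0.00641 m

Mid-depth of clay below the ground surface: z = 2.7 + 2.3/2 = 3.85 m.
Total vertical stress at mid-clay: σ_v = 20.4×2.7 + 18.6×1.15 = 76.47 kPa.
Pore pressure: u = 9.81×(3.85 − 2.3) = 15.206 kPa.
Initial effective stress: σ'_0 = σ_v − u = 76.47 − 15.206 = 61.264 kPa.
Stress increase at mid-clay by the 2:1 spreading method:
Δσ = qBL/((B+z)(L+z)) = 187×3.9×3.9/((3.9+3.85)(3.9+3.85)) = 47.355 kPa
Final effective stress: σ'_f = 61.264 + 47.355 = 108.62 kPa.
σ'_f = 108.62 ≤ σ'_p = 137 kPa, so the clay remains overconsolidated and only the recompression index applies:
S_c = C_r·H/(1+e₀)·log₁₀(σ'_f/σ'_0) = 0.025×2.3/2.23×log₁₀(108.62/61.264)
    = 0.025785 × 0.2487 = 0.006413 m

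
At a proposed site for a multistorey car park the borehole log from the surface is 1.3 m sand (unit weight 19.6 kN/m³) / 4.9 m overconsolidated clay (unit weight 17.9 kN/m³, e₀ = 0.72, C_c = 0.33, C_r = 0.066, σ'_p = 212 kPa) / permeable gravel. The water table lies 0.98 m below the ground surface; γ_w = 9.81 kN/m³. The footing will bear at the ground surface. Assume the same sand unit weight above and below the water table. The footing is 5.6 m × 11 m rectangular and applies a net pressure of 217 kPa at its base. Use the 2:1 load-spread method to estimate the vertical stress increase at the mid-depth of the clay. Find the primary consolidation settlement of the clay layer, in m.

S_c ≈ 0.0975 m

Mid-depth of clay below the ground surface: z = 1.3 + 4.9/2 = 3.75 m.
Total vertical stress at mid-clay: σ_v = 19.6×1.3 + 17.9×2.45 = 69.335 kPa.
Pore pressure: u = 9.81×(3.75 − 0.98) = 27.174 kPa.
Initial effective stress: σ'_0 = σ_v − u = 69.335 − 27.174 = 42.161 kPa.
Stress increase at mid-clay by the 2:1 spreading method:
Δσ = qBL/((B+z)(L+z)) = 217×5.6×11/((5.6+3.75)(11+3.75)) = 96.925 kPa
Final effective stress: σ'_f = 42.161 + 96.925 = 139.09 kPa.
σ'_f = 139.09 ≤ σ'_p = 212 kPa, so the clay remains overconsolidated and only the recompression index applies:
S_c = C_r·H/(1+e₀)·log₁₀(σ'_f/σ'_0) = 0.066×4.9/1.72×log₁₀(139.09/42.161)
    = 0.18802 × 0.51839 = 0.09747 m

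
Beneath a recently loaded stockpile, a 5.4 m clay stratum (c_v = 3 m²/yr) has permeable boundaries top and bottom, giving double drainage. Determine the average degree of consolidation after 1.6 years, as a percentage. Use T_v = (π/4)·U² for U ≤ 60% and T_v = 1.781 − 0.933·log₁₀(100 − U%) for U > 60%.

Drainage path length: H_d = H/2 = 2.7 m (double drainage).
T_v = c_v·t/H_d² = 3×1.6/2.7² = 0.65844.
T_v = 0.65844 corresponds to the U > 60% branch:
U = 1 − 10^((1.781 − T_v)/0.933)/100 = 0.8403

U ≈ 84 %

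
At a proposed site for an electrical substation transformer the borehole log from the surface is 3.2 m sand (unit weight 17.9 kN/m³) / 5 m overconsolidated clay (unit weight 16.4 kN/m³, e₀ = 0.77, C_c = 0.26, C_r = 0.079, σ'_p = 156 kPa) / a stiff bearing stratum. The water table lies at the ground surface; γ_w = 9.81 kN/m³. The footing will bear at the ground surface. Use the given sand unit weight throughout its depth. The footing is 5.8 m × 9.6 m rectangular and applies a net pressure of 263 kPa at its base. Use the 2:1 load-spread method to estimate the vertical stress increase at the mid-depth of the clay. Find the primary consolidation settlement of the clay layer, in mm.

S_c ≈ 105 mm

Mid-depth of clay below the ground surface: z = 3.2 + 5/2 = 5.7 m.
Total vertical stress at mid-clay: σ_v = 17.9×3.2 + 16.4×2.5 = 98.28 kPa.
Pore pressure: u = 9.81×(5.7 − 0) = 55.917 kPa.
Initial effective stress: σ'_0 = σ_v − u = 98.28 − 55.917 = 42.363 kPa.
Stress increase at mid-clay by the 2:1 spreading method:
Δσ = qBL/((B+z)(L+z)) = 263×5.8×9.6/((5.8+5.7)(9.6+5.7)) = 83.227 kPa
Final effective stress: σ'_f = 42.363 + 83.227 = 125.59 kPa.
σ'_f = 125.59 ≤ σ'_p = 156 kPa, so the clay remains overconsolidated and only the recompression index applies:
S_c = C_r·H/(1+e₀)·log₁₀(σ'_f/σ'_0) = 0.079×5/1.77×log₁₀(125.59/42.363)
    = 0.22317 × 0.47197 = 0.1053 m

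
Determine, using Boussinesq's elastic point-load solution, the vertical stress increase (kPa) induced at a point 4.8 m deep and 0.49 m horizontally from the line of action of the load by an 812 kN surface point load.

Δσ_z ≈ 16.4 kPa

Boussinesq vertical stress below a point load on an elastic half-space:
Δσ_z = 3P/(2πz²) · [1 + (r/z)²]^(−5/2)
r/z = 0.49/4.8 = 0.10208; [1+(r/z)²]^(−5/2) = 0.97442.
Δσ_z = 3×812/(2π×4.8²) × 0.97442 = 16.827 × 0.97442 = 16.4 kPa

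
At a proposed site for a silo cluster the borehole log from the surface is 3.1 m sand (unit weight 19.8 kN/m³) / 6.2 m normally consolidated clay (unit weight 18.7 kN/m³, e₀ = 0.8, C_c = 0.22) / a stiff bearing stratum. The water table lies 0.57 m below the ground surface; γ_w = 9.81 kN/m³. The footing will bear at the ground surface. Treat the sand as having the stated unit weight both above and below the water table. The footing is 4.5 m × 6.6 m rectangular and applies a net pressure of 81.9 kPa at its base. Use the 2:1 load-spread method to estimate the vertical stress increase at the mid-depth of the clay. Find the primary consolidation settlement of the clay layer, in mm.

Mid-depth of clay below the ground surface: z = 3.1 + 6.2/2 = 6.2 m.
Total vertical stress at mid-clay: σ_v = 19.8×3.1 + 18.7×3.1 = 119.35 kPa.
Pore pressure: u = 9.81×(6.2 − 0.57) = 55.23 kPa.
Initial effective stress: σ'_0 = σ_v − u = 119.35 − 55.23 = 64.12 kPa.
Stress increase at mid-clay by the 2:1 spreading method:
Δσ = qBL/((B+z)(L+z)) = 81.9×4.5×6.6/((4.5+6.2)(6.6+6.2)) = 17.76 kPa
Final effective stress: σ'_f = σ'_0 + Δσ = 64.12 + 17.76 = 81.88 kPa.
Normally consolidated clay, so the full stress increment lies on the virgin compression line:
S_c = C_c·H/(1+e₀)·log₁₀(σ'_f/σ'_0) = 0.22×6.2/(1+0.8)×log₁₀(81.88/64.12)
    = 0.75778 × 0.10618 = 0.08046 m

S_c ≈ 80.5 mm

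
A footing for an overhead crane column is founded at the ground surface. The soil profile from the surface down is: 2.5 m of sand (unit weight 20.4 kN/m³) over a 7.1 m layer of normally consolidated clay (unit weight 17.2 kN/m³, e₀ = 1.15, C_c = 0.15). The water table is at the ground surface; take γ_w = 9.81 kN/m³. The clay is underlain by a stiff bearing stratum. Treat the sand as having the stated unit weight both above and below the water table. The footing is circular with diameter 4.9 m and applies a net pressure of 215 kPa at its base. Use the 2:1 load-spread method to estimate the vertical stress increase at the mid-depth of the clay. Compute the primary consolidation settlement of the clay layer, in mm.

S_c ≈ 128 mm

Mid-depth of clay below the ground surface: z = 2.5 + 7.1/2 = 6.05 m.
Total vertical stress at mid-clay: σ_v = 20.4×2.5 + 17.2×3.55 = 112.06 kPa.
Pore pressure: u = 9.81×(6.05 − 0) = 59.351 kPa.
Initial effective stress: σ'_0 = σ_v − u = 112.06 − 59.351 = 52.709 kPa.
Stress increase at mid-clay by the 2:1 spreading method:
Δσ ≈ qD²/(D+z)² = 215×4.9²/(4.9+6.05)² = 43.053 kPa
Final effective stress: σ'_f = σ'_0 + Δσ = 52.709 + 43.053 = 95.762 kPa.
Normally consolidated clay, so the full stress increment lies on the virgin compression line:
S_c = C_c·H/(1+e₀)·log₁₀(σ'_f/σ'_0) = 0.15×7.1/(1+1.15)×log₁₀(95.762/52.709)
    = 0.49535 × 0.25931 = 0.1284 m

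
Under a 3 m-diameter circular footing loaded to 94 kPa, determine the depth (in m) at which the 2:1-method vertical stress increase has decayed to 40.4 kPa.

2:1 spreading — at depth z the loaded area has grown by z in each plan dimension:
qD²/(D+z)² = Δσ_z ⇒ z = D(√(q/Δσ_z) − 1) = 3×(√(94/40.4) − 1) = 1.576 m

z ≈ 1.58 m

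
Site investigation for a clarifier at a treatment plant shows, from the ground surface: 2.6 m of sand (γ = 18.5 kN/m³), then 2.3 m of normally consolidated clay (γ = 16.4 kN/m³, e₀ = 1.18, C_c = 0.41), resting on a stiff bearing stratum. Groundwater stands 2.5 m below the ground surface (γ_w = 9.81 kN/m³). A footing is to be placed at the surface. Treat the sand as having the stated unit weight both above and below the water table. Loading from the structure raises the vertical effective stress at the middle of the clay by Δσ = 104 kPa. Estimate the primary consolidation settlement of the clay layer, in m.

S_c ≈ 0.2 m

Mid-depth of clay below the ground surface: z = 2.6 + 2.3/2 = 3.75 m.
Total vertical stress at mid-clay: σ_v = 18.5×2.6 + 16.4×1.15 = 66.96 kPa.
Pore pressure: u = 9.81×(3.75 − 2.5) = 12.263 kPa.
Initial effective stress: σ'_0 = σ_v − u = 66.96 − 12.263 = 54.697 kPa.
Final effective stress: σ'_f = σ'_0 + Δσ = 54.697 + 104 = 158.7 kPa.
Normally consolidated clay, so the full stress increment lies on the virgin compression line:
S_c = C_c·H/(1+e₀)·log₁₀(σ'_f/σ'_0) = 0.41×2.3/(1+1.18)×log₁₀(158.7/54.697)
    = 0.43257 × 0.46261 = 0.2001 m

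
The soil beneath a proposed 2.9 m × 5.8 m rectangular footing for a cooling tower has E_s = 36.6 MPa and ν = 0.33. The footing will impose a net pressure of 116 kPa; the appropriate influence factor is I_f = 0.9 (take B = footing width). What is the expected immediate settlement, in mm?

S_e ≈ 7.37 mm

Immediate (elastic) settlement: S_e = q·B·(1−ν²)/E_s · I_f.
E_s = 36.6 MPa = 36600 kPa.
S_e = 116 × 2.9 × (1 − 0.33²) / 36600 × 0.9
    = 116 × 2.9 × 0.8911 / 36600 × 0.9
    = 0.007371 m = 7.371 mm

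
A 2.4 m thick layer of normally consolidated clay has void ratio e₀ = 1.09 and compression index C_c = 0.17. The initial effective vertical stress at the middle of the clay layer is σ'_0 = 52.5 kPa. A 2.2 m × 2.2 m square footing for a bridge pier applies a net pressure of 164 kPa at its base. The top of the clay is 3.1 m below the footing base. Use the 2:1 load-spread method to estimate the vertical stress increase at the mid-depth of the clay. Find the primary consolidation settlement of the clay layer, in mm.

Mid-depth of clay below the footing base: z = 3.1 + 2.4/2 = 4.3 m.
Stress increase at mid-clay by the 2:1 spreading method:
Δσ = qBL/((B+z)(L+z)) = 164×2.2×2.2/((2.2+4.3)(2.2+4.3)) = 18.787 kPa
Final effective stress: σ'_f = σ'_0 + Δσ = 52.5 + 18.787 = 71.287 kPa.
Normally consolidated clay, so the full stress increment lies on the virgin compression line:
S_c = C_c·H/(1+e₀)·log₁₀(σ'_f/σ'_0) = 0.17×2.4/(1+1.09)×log₁₀(71.287/52.5)
    = 0.19522 × 0.13285 = 0.02593 m

S_c ≈ 25.9 mm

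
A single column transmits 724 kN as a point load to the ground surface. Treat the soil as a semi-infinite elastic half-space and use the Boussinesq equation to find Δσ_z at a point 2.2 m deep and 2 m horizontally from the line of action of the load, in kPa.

Boussinesq vertical stress below a point load on an elastic half-space:
Δσ_z = 3P/(2πz²) · [1 + (r/z)²]^(−5/2)
r/z = 2/2.2 = 0.90909; [1+(r/z)²]^(−5/2) = 0.22181.
Δσ_z = 3×724/(2π×2.2²) × 0.22181 = 71.422 × 0.22181 = 15.84 kPa

Δσ_z ≈ 15.8 kPa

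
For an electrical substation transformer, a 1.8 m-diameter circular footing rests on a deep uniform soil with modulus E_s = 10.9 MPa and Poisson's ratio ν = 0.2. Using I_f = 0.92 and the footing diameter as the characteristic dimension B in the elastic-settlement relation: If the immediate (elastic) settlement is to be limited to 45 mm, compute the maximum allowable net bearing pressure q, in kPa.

E_s = 10.9 MPa = 10900 kPa.
S_e = q·B·(1−ν²)/E_s · I_f  ⇒  q = S_e·E_s / (B·(1−ν²)·I_f).
q = 0.045 × 10900 / (1.8 × 0.96 × 0.92) = 308.5 kPa

q ≈ 309 kPa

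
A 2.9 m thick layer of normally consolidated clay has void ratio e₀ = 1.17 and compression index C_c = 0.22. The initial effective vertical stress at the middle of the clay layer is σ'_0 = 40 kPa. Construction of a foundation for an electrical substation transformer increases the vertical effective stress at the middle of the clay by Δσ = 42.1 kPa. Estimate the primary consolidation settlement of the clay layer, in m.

Final effective stress: σ'_f = σ'_0 + Δσ = 40 + 42.1 = 82.1 kPa.
Normally consolidated clay, so the full stress increment lies on the virgin compression line:
S_c = C_c·H/(1+e₀)·log₁₀(σ'_f/σ'_0) = 0.22×2.9/(1+1.17)×log₁₀(82.1/40)
    = 0.29401 × 0.31228 = 0.09181 m

S_c ≈ 0.0918 m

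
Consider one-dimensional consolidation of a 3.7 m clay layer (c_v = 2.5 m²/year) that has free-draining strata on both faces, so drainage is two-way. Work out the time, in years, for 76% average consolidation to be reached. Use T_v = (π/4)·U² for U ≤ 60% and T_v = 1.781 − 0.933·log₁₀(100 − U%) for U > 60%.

Drainage path length: H_d = H/2 = 1.85 m (double drainage).
U > 60%: T_v = 1.781 − 0.933·log₁₀(100 − 76) = 0.49326.
t = T_v·H_d²/c_v = 0.49326×1.85²/2.5 = 0.6753 years.

t ≈ 0.675 years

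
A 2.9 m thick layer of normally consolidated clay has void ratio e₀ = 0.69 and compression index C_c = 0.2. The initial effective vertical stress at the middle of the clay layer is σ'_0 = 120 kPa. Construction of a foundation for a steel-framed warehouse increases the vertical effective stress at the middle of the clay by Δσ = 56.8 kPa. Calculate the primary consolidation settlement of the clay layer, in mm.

S_c ≈ 57.8 mm

Final effective stress: σ'_f = σ'_0 + Δσ = 120 + 56.8 = 176.8 kPa.
Normally consolidated clay, so the full stress increment lies on the virgin compression line:
S_c = C_c·H/(1+e₀)·log₁₀(σ'_f/σ'_0) = 0.2×2.9/(1+0.69)×log₁₀(176.8/120)
    = 0.3432 × 0.1683 = 0.05776 m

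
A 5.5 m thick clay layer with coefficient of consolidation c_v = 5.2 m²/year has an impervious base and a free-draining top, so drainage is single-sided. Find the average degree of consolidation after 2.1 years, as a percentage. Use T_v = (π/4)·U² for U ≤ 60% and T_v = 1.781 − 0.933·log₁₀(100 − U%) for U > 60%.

U ≈ 66.7 %

Drainage path length: H_d = H = 5.5 m (single drainage).
T_v = c_v·t/H_d² = 5.2×2.1/5.5² = 0.36099.
T_v = 0.36099 corresponds to the U > 60% branch:
U = 1 − 10^((1.781 − T_v)/0.933)/100 = 0.6674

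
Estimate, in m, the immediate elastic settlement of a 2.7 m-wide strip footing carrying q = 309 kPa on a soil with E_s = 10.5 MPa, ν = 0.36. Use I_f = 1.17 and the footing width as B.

S_e ≈ 0.0809 m

Immediate (elastic) settlement: S_e = q·B·(1−ν²)/E_s · I_f.
E_s = 10.5 MPa = 10500 kPa.
S_e = 309 × 2.7 × (1 − 0.36²) / 10500 × 1.17
    = 309 × 2.7 × 0.8704 / 10500 × 1.17
    = 0.08092 m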